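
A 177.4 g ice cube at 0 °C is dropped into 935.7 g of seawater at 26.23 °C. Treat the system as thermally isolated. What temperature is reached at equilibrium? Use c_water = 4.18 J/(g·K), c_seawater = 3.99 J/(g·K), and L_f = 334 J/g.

T_f ≈ 8.6 °C

Net heat exchanged in the isolated system is zero:
fusion: m_ice L_f = 177.4×334 = 59252; warm the meltwater: 741.53 T; seawater cools: 935.7×3.99×(T − 26.23) = 3733.4(T − 26.23)
4475 T = 97928 − 59252 = 38677
T ≈ 8.64 °C. Since T > 0 °C, the all-ice-melts assumption holds.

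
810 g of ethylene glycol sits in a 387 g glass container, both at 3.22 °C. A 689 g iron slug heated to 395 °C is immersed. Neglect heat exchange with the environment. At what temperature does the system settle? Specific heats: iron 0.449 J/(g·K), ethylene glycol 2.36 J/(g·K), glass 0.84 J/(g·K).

Setting the total heat transfer to zero:
689*0.449*(T − 395) + 810*2.36*(T − 3.22) + 387*0.84*(T − 3.22) = 0
309.36(T − 395) + 1911.6(T − 3.22) + 325.08(T − 3.22) = 0
2546 T = 129400
T ≈ 50.82 °C

T_f ≈ 50.8 °C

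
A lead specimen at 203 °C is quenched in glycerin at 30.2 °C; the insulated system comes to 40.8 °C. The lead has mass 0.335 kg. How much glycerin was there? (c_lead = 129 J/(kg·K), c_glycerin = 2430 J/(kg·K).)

m ≈ 0.272 kg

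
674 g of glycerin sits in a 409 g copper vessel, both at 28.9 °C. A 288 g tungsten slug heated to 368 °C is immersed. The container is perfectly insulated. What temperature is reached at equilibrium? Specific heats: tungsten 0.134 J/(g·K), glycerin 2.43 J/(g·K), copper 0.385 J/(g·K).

Taking heat into each body as positive, Σ m c ΔT = 0:
288×0.134×(T − 368) + 674×2.43×(T − 28.9) + 409×0.385×(T − 28.9) = 0
1833.9 T = 66086
T ≈ 36.04 °C

T_f ≈ 36.0 °C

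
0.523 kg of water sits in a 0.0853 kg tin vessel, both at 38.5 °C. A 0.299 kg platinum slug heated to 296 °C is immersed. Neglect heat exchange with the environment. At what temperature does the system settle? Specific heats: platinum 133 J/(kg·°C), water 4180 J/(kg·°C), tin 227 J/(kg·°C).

T_f ≈ 43.1 °C

Heat gained plus heat lost sum to zero:
0.299×133×(T − 296) + 0.523×4180×(T − 38.5) + 0.0853×227×(T − 38.5) = 0
39.77(T − 296) + 2186.1(T − 38.5) + 19.36(T − 38.5) = 0
(39.77 + 2186.1 + 19.36) T = 39.77×296 + 2186.1×38.5 + 19.36×38.5
T = 96683 / 2245.3 = 43.1 °C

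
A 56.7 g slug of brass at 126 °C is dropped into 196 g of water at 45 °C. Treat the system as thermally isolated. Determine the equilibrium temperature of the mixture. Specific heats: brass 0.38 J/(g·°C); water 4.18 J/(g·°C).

T_f ≈ 47.1 °C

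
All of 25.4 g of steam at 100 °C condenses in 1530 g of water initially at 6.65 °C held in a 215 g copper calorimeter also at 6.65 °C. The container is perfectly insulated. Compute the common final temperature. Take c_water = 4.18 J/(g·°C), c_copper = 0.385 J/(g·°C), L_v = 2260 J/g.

Net heat exchanged in the isolated system is zero:
latent heat released on condensation: 25.4·2260 = 57404; condensed water 100 °C→T: 106.17(T − 100); water warms: 1530·4.18·(T − 6.65) = 6395.4(T − 6.65); copper cup: 215·0.385·(T − 6.65) = 82.78(T − 6.65)
6584.3 T = 57404 + 10617 + 43080 = 111101
T ≈ 16.87 °C, under the boiling point, so the assumption holds.

T_f ≈ 16.9 °C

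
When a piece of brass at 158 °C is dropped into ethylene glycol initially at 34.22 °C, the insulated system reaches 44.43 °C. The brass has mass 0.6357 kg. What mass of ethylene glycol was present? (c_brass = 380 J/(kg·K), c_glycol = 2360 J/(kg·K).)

Conservation of energy gives ΣQ = 0:
0.6357×380×(44.43 − 158) + m×2360×(44.43 − 34.22) = 0
24096 m = 27435
m = 27435/24096 ≈ 1.139 kg

m ≈ 1.14 kg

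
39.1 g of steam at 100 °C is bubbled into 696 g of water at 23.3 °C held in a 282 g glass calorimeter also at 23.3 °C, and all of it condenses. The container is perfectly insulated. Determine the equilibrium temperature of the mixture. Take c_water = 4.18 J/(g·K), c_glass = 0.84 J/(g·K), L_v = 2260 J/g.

Setting the total heat transfer to zero:
latent heat released on condensation: 39.1·2260 = 88366; condensed water 100 °C→T: 163.44(T − 100); water warms: 696·4.18·(T − 23.3) = 2909.3(T − 23.3); cup: 236.88(T − 23.3)
3309.6 T = 88366 + 16344 + 73306 = 178015
T ≈ 53.79 °C, under the boiling point, so the assumption holds.

T_f ≈ 53.8 °C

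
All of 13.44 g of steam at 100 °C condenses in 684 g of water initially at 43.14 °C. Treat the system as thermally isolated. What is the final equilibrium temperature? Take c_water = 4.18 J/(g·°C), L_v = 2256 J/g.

T_f ≈ 54.6 °C

Taking heat into each body as positive, Σ m c ΔT = 0:
condense steam: −13.44×2256 = −30321
  condensate cools 100→T: 13.44×4.18×(T − 100) = 56.18(T − 100)
  water warms: 684×4.18×(T − 43.14) = 2859.1(T − 43.14)
2915.3 T = 30321 + 5617.9 + 123342 = 159281
T ≈ 54.64 °C (< 100 °C, so full condensation is consistent).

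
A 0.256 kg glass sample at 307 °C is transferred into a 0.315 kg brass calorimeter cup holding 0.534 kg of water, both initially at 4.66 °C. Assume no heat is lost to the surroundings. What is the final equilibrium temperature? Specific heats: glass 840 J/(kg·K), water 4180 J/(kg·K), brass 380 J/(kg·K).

T_f ≈ 30.0 °C

T_f is the heat-capacity-weighted average of the initial temperatures:
T_f = (215.04*307 + 2232.1*4.66 + 119.7*4.66) / (215.04 + 2232.1 + 119.7)
    = 76977 / 2566.9 ≈ 29.99 °C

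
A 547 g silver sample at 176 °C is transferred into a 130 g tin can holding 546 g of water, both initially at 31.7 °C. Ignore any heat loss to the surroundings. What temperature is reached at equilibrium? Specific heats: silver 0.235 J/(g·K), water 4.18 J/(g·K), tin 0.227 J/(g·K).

T_f ≈ 39.3 °C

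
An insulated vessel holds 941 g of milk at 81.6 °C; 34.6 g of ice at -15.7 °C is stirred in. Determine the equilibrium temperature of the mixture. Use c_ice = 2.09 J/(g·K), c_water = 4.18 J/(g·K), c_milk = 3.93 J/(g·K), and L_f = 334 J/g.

Taking heat into each body as positive, Σ m c ΔT = 0:
warm ice to 0 °C: 34.6·2.09·(0 − (-15.7)) = 1135.3; latent heat to melt: 34.6·334 = 11556; warm the meltwater: 144.63 T; milk: 3698.1(T − 81.6)
3842.8 T = 301767 − 12692 = 289076
T ≈ 75.23 °C — above 0 °C, consistent with complete melting.

T_f ≈ 75.2 °C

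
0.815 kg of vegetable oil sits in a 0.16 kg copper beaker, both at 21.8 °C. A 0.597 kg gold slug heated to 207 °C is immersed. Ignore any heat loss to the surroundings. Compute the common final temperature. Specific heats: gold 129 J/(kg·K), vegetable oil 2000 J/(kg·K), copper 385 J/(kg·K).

T_f ≈ 29.9 °C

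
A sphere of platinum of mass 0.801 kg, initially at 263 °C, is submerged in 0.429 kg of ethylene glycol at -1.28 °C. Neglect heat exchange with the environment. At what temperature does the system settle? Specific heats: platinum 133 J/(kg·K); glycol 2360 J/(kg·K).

T_f ≈ 23.9 °C

Net heat exchanged in the isolated system is zero:
0.801*133*(T − 263) + 0.429*2360*(T − (-1.28)) = 0
1119 T = 26722
T = 26722/1119 ≈ 23.88 °C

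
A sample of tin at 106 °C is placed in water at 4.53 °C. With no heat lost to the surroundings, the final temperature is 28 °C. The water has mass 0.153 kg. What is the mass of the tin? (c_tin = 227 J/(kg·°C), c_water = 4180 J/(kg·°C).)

m ≈ 0.848 kg

Heat gained plus heat lost sum to zero:
m·227·(28 − 106) + 0.153·4180·(28 − 4.53) = 0
-17706 m = -15010
m = -15010/-17706 ≈ 0.8477 kg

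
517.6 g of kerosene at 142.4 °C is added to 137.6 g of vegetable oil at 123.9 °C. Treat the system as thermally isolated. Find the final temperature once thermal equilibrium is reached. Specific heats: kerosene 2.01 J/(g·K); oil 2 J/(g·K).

T_f ≈ 138.5 °C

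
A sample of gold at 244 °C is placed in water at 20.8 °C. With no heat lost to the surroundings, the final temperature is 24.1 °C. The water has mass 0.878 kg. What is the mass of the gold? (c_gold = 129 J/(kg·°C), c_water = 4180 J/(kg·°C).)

Energy conservation, ΣQ = 0:
m·129·(24.1 − 244) + 0.878·4180·(24.1 − 20.8) = 0
-28367 m = -12111
m = -12111/-28367 ≈ 0.4269 kg

m ≈ 0.427 kg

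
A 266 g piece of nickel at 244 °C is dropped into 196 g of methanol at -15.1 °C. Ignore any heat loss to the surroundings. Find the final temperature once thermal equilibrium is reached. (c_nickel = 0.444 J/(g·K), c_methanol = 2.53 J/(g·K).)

T_f ≈ 34.7 °C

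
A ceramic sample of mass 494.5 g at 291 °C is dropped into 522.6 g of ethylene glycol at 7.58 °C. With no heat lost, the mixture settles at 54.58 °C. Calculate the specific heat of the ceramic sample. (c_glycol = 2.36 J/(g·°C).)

Setting the total heat transfer to zero:
494.5·c·(54.58 − 291) + 522.6·2.36·(54.58 − 7.58) = 0
-116910 c = -57967
c = -57967/-116910 ≈ 0.4958 J/(g·°C)

c ≈ 0.496 J/(g·°C)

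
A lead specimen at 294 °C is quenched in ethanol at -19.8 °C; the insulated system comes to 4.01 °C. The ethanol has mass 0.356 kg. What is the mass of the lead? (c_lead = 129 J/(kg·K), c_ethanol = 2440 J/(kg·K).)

|Q_lead| = |Q_ethanol|:
m·129·(294 − 4.01) = 0.356·2440·(4.01 − (-19.8))
37409 m = 20682  ⇒  m ≈ 0.5529 kg

m ≈ 0.553 kg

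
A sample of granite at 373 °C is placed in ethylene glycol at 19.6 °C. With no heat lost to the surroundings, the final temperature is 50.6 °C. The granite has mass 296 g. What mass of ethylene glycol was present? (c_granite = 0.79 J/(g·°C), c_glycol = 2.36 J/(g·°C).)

m ≈ 1030 g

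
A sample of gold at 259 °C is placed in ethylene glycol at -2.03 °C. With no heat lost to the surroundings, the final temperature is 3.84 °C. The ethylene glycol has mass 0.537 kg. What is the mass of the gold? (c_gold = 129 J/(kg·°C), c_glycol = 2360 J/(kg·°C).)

Taking heat into each body as positive, Σ m c ΔT = 0:
m×129×(3.84 − 259) + 0.537×2360×(3.84 − (-2.03)) = 0
-32916 m = -7439.2
m = -7439.2/-32916 ≈ 0.226 kg

m ≈ 0.226 kg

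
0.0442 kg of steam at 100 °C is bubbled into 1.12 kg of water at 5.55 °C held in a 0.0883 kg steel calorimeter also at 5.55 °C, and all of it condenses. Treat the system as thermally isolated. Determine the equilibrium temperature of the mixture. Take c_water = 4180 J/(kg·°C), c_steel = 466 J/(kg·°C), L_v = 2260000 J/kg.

T_f ≈ 29.5 °C

Heat gained plus heat lost sum to zero:
condense steam: −0.0442·2260000 = −99892
  condensed water 100 °C→T: 184.76(T − 100)
  water warms: 1.12·4180·(T − 5.55) = 4681.6(T − 5.55)
  steel cup: 0.0883·466·(T − 5.55) = 41.15(T − 5.55)
4907.5 T = 99892 + 18476 + 26211 = 144579
T ≈ 29.46 °C, under the boiling point, so the assumption holds.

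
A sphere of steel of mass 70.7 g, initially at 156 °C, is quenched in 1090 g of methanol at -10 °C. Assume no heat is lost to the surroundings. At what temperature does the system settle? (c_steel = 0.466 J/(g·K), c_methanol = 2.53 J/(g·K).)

T_f ≈ -8.0 °C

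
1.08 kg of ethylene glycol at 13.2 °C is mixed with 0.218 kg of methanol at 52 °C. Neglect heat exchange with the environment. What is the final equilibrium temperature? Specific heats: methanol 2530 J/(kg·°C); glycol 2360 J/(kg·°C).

T_f ≈ 20.1 °C

Heat lost by the methanol equals heat gained by the glycol:
0.218*2530*(52 − T) = 1.08*2360*(T − 13.2)
551.54(52 − T) = 2548.8(T − 13.2)
3100.3 T = 62324  ⇒  T ≈ 20.10 °C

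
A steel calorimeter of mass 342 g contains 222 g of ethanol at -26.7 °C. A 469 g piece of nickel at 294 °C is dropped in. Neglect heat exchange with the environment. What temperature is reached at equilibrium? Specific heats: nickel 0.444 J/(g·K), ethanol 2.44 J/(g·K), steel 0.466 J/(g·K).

T_f ≈ 46.7 °C

T_f is the heat-capacity-weighted average of the initial temperatures:
T_f = (208.24*294 + 541.68*(-26.7) + 159.37*(-26.7)) / (208.24 + 541.68 + 159.37)
    = 42503 / 909.29 ≈ 46.74 °C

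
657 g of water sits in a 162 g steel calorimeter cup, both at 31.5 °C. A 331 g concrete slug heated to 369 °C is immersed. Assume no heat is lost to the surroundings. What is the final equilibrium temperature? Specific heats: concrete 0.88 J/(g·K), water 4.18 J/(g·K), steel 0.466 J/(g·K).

T_f ≈ 63.1 °C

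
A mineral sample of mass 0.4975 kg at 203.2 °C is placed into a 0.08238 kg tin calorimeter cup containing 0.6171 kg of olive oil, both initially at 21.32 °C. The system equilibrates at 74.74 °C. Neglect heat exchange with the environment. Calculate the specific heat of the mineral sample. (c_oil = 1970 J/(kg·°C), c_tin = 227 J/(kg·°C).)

c ≈ 1030 J/(kg·°C)

Setting the total heat transfer to zero:
0.4975·c·(74.74 − 203.2) + 0.6171·1970·(74.74 − 21.32) + 0.08238·227·(74.74 − 21.32) = 0
-63.91 c = -65941
c = -65941/-63.91 ≈ 1032 J/(kg·°C)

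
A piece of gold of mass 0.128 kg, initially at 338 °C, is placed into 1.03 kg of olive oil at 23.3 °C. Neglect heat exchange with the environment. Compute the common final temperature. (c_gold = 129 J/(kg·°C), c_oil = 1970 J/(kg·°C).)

Taking heat into each body as positive, Σ m c ΔT = 0:
0.128*129*(T − 338) + 1.03*1970*(T − 23.3) = 0
2045.6 T = 52859
T = 52859/2045.6 ≈ 25.84 °C

T_f ≈ 25.8 °C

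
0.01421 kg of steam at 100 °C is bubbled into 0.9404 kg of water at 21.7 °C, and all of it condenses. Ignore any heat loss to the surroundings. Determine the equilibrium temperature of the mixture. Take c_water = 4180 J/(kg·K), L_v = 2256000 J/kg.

T_f ≈ 30.9 °C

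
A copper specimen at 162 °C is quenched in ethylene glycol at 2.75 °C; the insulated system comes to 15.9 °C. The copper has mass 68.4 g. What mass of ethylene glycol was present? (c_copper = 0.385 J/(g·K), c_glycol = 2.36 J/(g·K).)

m ≈ 124 g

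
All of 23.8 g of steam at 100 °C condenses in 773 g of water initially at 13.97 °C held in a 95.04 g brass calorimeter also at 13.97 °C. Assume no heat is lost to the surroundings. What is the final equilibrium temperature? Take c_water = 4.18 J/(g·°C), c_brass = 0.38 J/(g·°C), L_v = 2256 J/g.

T_f ≈ 32.5 °C

Setting the total heat transfer to zero:
condense steam: −23.8·2256 = −53693; condensate cools 100→T: 23.8·4.18·(T − 100) = 99.48(T − 100); water warms: 773·4.18·(T − 13.97) = 3231.1(T − 13.97); cup: 36.12(T − 13.97)
3366.7 T = 53693 + 9948.4 + 45644 = 109285
T ≈ 32.46 °C — below 100 °C, confirming all the steam condensed.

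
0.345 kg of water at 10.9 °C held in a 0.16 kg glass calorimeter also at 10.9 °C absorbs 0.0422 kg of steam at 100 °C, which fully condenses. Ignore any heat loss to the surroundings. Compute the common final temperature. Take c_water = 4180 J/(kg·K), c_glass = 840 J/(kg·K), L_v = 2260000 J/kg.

Taking heat into each body as positive, Σ m c ΔT = 0:
condense steam: −0.0422×2260000 = −95372
  condensed water 100 °C→T: 176.4(T − 100)
  original water: 1442.1(T − 10.9)
  glass cup: 0.16×840×(T − 10.9) = 134.4(T − 10.9)
1752.9 T = 95372 + 17640 + 17184 = 130195
T ≈ 74.27 °C, under the boiling point, so the assumption holds.

T_f ≈ 74.3 °C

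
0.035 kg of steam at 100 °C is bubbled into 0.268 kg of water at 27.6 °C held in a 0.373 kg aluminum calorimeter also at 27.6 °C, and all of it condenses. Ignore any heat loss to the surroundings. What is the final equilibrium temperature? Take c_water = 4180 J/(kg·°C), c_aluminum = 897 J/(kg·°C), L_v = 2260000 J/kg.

T_f ≈ 83.6 °C

Let T be the final temperature. ΣQ_i = 0:
latent heat released on condensation: 0.035×2260000 = 79100; condensed water 100 °C→T: 146.3(T − 100); original water: 1120.2(T − 27.6); cup: 334.58(T − 27.6)
1601.1 T = 79100 + 14630 + 40153 = 133883
T ≈ 83.62 °C (< 100 °C, so full condensation is consistent).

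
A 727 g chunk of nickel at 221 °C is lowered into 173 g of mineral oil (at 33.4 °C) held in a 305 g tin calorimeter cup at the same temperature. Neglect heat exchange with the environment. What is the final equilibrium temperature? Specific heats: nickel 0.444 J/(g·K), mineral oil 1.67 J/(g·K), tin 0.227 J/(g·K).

T_f ≈ 122.3 °C

Energy conservation, ΣQ = 0:
727*0.444*(T − 221) + 173*1.67*(T − 33.4) + 305*0.227*(T − 33.4) = 0
322.79(T − 221) + 288.91(T − 33.4) + 69.23(T − 33.4) = 0
680.93 T = 83298
T = 83298 / 680.93 = 122 °C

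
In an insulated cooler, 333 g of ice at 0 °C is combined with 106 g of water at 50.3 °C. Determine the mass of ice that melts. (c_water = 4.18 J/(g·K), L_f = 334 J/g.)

Cooling the water to 0 °C releases 106×4.18×50.3 = 22287 J.
To melt every bit of ice: 333×334 = 111222 J.
That's not enough to melt it all — equilibrium is at 0 °C with ice remaining.
m_melted×334 = 22287  ⇒  m_melted ≈ 66.73 g.

m_melted ≈ 66.7 g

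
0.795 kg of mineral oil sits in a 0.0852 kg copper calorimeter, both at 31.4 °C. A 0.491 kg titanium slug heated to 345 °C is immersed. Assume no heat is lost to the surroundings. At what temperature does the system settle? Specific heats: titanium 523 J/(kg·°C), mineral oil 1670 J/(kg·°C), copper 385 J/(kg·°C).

T_f ≈ 81.2 °C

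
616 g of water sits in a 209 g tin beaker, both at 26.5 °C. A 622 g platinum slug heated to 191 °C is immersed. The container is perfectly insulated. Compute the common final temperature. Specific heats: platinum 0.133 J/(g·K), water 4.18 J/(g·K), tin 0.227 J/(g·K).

T_f ≈ 31.5 °C

Conservation of energy gives ΣQ = 0:
622·0.133·(T − 191) + 616·4.18·(T − 26.5) + 209·0.227·(T − 26.5) = 0
82.73(T − 191) + 2574.9(T − 26.5) + 47.44(T − 26.5) = 0
(82.73 + 2574.9 + 47.44) T = 82.73·191 + 2574.9·26.5 + 47.44·26.5
T ≈ 31.53 °C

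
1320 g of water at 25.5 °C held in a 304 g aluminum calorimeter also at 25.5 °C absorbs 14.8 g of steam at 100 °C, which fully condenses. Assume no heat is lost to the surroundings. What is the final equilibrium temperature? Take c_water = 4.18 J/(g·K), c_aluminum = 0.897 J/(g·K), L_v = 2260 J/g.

T_f ≈ 32.0 °C

Heat gained plus heat lost sum to zero:
condense steam: −14.8·2260 = −33448; condensed water 100 °C→T: 61.86(T − 100); original water: 5517.6(T − 25.5); aluminum cup: 304·0.897·(T − 25.5) = 272.69(T − 25.5)
5852.2 T = 33448 + 6186.4 + 147652 = 187287
T ≈ 32.00 °C — below 100 °C, confirming all the steam condensed.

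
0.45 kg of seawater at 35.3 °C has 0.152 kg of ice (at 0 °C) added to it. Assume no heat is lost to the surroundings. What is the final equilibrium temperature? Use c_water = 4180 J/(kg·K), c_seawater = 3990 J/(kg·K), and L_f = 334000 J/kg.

T_f ≈ 5.2 °C

Heat gained plus heat lost sum to zero:
melt ice: 0.152×334000 = 50768
  warm the meltwater: 635.36 T
  seawater cools: 0.45×3990×(T − 35.3) = 1795.5(T − 35.3)
2430.9 T = 63381 − 50768 = 12613
T ≈ 5.19 °C. Since T > 0 °C, the all-ice-melts assumption holds.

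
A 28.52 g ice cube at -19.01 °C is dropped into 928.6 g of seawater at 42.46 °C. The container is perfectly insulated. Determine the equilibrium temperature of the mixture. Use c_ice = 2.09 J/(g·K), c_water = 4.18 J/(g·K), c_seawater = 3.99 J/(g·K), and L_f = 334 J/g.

Let T be the final temperature. ΣQ_i = 0:
ice -19.01→0 °C: 28.52×2.09×19.01 = 1133.1; melt ice: 28.52×334 = 9525.7; warm the meltwater: 119.21 T; seawater: 3705.1(T − 42.46)
3824.3 T = 157319 − 10659 = 146660
T ≈ 38.35 °C — above 0 °C, consistent with complete melting.

T_f ≈ 38.3 °C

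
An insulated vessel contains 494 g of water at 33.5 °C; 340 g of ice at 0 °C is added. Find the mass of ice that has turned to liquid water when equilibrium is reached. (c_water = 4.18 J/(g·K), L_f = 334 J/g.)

Cooling the water to 0 °C releases 494·4.18·33.5 = 69175 J.
To melt every bit of ice: 340·334 = 113560 J.
69175 J < 113560 J, so only part of the ice melts and the system sits at 0 °C.
m_melt = 69175 / L_f = 207.1 g.

m_melted ≈ 207 g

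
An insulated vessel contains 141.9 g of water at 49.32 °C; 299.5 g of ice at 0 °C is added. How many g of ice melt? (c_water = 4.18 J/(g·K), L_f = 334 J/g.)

Water can give up m c ΔT = 141.9·4.18·49.32 = 29254 J before reaching 0 °C.
Fully melting the ice requires m_ice L_f = 299.5·334 = 100033 J.
29254 J < 100033 J, so only part of the ice melts and the system sits at 0 °C.
m_melt = 29254 / L_f = 87.59 g.

m_melted ≈ 87.6 g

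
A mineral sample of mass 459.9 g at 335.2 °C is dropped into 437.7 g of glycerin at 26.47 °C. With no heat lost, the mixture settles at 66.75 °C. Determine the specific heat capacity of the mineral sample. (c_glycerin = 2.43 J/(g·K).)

c ≈ 0.347 J/(g·K)

Heat lost by the mineral sample = heat gained by the glycerin:
459.9×c×(335.2 − 66.75) = 437.7×2.43×(66.75 − 26.47)
123460 c = 42842  ⇒  c ≈ 0.347 J/(g·K)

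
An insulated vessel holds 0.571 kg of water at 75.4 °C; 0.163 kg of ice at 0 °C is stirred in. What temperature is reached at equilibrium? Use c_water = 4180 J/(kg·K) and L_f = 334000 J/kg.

T_f ≈ 40.9 °C

Energy conservation, ΣQ = 0:
latent heat to melt: 0.163·334000 = 54442; meltwater 0→T: 0.163·4180·T = 681.34 T; water cools: 0.571·4180·(T − 75.4) = 2386.8(T − 75.4)
3068.1 T = 179963 − 54442 = 125521
T ≈ 40.91 °C (positive, so assuming full melt was valid).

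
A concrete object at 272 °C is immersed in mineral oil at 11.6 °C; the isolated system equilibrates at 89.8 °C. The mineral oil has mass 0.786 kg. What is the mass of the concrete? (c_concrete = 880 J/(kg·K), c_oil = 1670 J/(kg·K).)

Energy conservation, ΣQ = 0:
m·880·(89.8 − 272) + 0.786·1670·(89.8 − 11.6) = 0
-160336 m = -102647
m = -102647/-160336 ≈ 0.6402 kg

m ≈ 0.64 kg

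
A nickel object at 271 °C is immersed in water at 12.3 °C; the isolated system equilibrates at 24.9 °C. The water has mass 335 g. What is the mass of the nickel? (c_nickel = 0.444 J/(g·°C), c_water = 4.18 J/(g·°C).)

m ≈ 161 g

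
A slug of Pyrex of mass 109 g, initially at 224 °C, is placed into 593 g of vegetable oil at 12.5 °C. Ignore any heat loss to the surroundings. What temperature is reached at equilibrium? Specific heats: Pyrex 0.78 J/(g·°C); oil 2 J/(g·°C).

Taking heat into each body as positive, Σ m c ΔT = 0:
109·0.78·(T − 224) + 593·2·(T − 12.5) = 0
(85.02 + 1186) T = 85.02·224 + 1186·12.5
T ≈ 26.65 °C

T_f ≈ 26.6 °C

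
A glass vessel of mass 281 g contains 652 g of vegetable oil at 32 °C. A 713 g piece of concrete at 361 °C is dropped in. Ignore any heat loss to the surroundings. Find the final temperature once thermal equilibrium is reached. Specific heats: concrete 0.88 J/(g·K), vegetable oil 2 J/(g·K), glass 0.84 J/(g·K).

T_f = Σ m_i c_i T_i / Σ m_i c_i:
T_f = (627.44*361 + 1304*32 + 236.04*32) / (627.44 + 1304 + 236.04)
    = 275787 / 2167.5 ≈ 127.24 °C

T_f ≈ 127.2 °C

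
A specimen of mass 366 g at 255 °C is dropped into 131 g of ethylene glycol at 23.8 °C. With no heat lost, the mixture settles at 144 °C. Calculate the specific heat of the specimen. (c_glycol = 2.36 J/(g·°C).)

c ≈ 0.915 J/(g·°C)

m_s c (T_s − T_f) = m_glycol c_glycol (T_f − T_0):
366·c·(255 − 144) = 131·2.36·(144 − 23.8)
40626 c = 37161  ⇒  c ≈ 0.9147 J/(g·°C)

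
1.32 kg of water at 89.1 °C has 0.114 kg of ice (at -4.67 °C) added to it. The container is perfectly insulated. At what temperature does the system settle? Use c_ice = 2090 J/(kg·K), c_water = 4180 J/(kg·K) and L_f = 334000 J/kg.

T_f ≈ 75.5 °C

Conservation of energy gives ΣQ = 0:
warm ice to 0 °C: 0.114·2090·(0 − (-4.67)) = 1112.7; melt ice: 0.114·334000 = 38076; warm the meltwater: 476.52 T; water cools: 1.32·4180·(T − 89.1) = 5517.6(T − 89.1)
5994.1 T = 491618 − 39189 = 452429
T ≈ 75.48 °C — above 0 °C, consistent with complete melting.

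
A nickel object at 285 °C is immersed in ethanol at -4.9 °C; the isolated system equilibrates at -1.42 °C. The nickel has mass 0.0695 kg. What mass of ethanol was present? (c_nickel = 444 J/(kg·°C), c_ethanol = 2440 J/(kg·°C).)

m ≈ 1.04 kg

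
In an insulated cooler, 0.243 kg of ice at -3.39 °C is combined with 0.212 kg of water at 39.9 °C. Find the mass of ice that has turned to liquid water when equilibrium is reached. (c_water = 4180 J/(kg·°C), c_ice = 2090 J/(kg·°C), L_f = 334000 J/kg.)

Cooling the water to 0 °C releases 0.212×4180×39.9 = 35358 J.
Warming the ice to 0 °C takes 0.243×2090×3.39 = 1721.7 J, leaving 33636 J for melting.
To melt every bit of ice: 0.243×334000 = 81162 J.
33636 J < 81162 J, so only part of the ice melts and the system sits at 0 °C.
m_melted×334000 = 33636  ⇒  m_melted ≈ 0.1007 kg.

m_melted ≈ 0.101 kg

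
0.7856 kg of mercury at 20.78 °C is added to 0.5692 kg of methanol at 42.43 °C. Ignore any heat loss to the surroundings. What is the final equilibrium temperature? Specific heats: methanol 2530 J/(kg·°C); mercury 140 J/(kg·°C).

T_f ≈ 40.9 °C

Energy conservation, ΣQ = 0:
0.5692*2530*(T − 42.43) + 0.7856*140*(T − 20.78) = 0
(1440.1 + 109.98) T = 1440.1*42.43 + 109.98*20.78
T = 63388 / 1550.1 = 40.9 °C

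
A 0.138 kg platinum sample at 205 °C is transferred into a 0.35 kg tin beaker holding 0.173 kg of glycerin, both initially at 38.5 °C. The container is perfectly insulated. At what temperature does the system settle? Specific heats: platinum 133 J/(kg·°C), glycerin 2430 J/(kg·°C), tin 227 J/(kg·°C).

T_f ≈ 44.4 °C

Taking heat into each body as positive, Σ m c ΔT = 0:
0.138×133×(T − 205) + 0.173×2430×(T − 38.5) + 0.35×227×(T − 38.5) = 0
18.35(T − 205) + 420.39(T − 38.5) + 79.45(T − 38.5) = 0
518.19 T = 23006
T = 23006/518.19 ≈ 44.40 °C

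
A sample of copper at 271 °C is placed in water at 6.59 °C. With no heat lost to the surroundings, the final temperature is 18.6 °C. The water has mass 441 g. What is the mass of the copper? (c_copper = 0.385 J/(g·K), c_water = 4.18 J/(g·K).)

m ≈ 228 g

Heat lost by the copper = heat gained by the water:
m·0.385·(271 − 18.6) = 441·4.18·(18.6 − 6.59)
97.17 m = 22139  ⇒  m ≈ 227.8 g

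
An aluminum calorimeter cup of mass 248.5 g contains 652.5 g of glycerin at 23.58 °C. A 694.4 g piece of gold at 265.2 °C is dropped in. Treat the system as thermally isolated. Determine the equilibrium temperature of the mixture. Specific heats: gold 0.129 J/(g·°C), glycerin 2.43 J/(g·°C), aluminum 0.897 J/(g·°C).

T_f ≈ 35.0 °C

Heat gained plus heat lost sum to zero:
694.4·0.129·(T − 265.2) + 652.5·2.43·(T − 23.58) + 248.5·0.897·(T − 23.58) = 0
(89.58 + 1585.6 + 222.9) T = 89.58·265.2 + 1585.6·23.58 + 222.9·23.58
T = 66400/1898.1 ≈ 34.98 °C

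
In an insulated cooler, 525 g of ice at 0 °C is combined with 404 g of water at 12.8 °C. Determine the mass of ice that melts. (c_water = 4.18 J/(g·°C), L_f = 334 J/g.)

m_melted ≈ 64.7 g

Water can give up m c ΔT = 404×4.18×12.8 = 21616 J before reaching 0 °C.
To melt every bit of ice: 525×334 = 175350 J.
21616 J < 175350 J, so only part of the ice melts and the system sits at 0 °C.
m_melt = 21616 / L_f = 64.72 g.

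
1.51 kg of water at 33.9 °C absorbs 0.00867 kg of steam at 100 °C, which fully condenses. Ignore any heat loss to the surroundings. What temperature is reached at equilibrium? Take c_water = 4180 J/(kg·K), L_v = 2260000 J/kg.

Energy balance with sensible and latent terms:
latent heat released on condensation: 0.00867×2260000 = 19594
  condensate cools 100→T: 0.00867×4180×(T − 100) = 36.24(T − 100)
  water warms: 1.51×4180×(T − 33.9) = 6311.8(T − 33.9)
6348 T = 19594 + 3624.1 + 213970 = 237188
T ≈ 37.36 °C (< 100 °C, so full condensation is consistent).

T_f ≈ 37.4 °C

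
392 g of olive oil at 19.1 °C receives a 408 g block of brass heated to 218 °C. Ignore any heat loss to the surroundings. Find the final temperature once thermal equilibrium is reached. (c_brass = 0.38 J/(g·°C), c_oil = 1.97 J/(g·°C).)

T_f ≈ 52.4 °C

T_f = Σ m_i c_i T_i / Σ m_i c_i:
T_f = (155.04*218 + 772.24*19.1) / (155.04 + 772.24)
    = 48549 / 927.28 ≈ 52.36 °C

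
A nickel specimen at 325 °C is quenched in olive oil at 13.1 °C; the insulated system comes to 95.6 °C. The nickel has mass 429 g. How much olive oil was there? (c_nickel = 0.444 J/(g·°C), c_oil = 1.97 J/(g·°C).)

Setting the total heat transfer to zero:
429×0.444×(95.6 − 325) + m×1.97×(95.6 − 13.1) = 0
162.53 m = 43695
m = 43695/162.53 ≈ 268.9 g

m ≈ 269 g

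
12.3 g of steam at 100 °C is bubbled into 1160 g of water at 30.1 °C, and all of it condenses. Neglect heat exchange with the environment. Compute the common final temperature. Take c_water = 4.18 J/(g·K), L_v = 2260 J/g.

T_f ≈ 36.5 °C

Let T be the final temperature. ΣQ_i = 0:
steam→water at 100 °C releases m L_v = 12.3·2260 = 27798; condensate cools 100→T: 12.3·4.18·(T − 100) = 51.41(T − 100); original water: 4848.8(T − 30.1)
4900.2 T = 27798 + 5141.4 + 145949 = 178888
T ≈ 36.51 °C — below 100 °C, confirming all the steam condensed.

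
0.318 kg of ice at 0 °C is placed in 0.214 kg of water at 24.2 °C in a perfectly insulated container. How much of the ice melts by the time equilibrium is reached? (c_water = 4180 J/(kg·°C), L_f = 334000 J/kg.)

m_melted ≈ 0.0648 kg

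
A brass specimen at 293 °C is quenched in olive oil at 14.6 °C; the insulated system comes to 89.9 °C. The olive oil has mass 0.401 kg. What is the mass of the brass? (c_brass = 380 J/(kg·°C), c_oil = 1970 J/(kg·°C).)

m ≈ 0.771 kg

Let T be the final temperature. ΣQ_i = 0:
m×380×(89.9 − 293) + 0.401×1970×(89.9 − 14.6) = 0
-77178 m = -59485
m = -59485/-77178 ≈ 0.7707 kg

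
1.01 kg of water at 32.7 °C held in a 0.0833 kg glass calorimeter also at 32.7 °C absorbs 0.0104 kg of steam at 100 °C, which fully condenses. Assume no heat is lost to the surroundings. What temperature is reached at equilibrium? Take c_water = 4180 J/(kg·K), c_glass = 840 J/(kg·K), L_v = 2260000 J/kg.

T_f ≈ 38.8 °C

Energy balance with sensible and latent terms:
latent heat released on condensation: 0.0104×2260000 = 23504; condensed water 100 °C→T: 43.47(T − 100); water warms: 1.01×4180×(T − 32.7) = 4221.8(T − 32.7); glass cup: 0.0833×840×(T − 32.7) = 69.97(T − 32.7)
4335.2 T = 23504 + 4347.2 + 140341 = 168192
T ≈ 38.80 °C — below 100 °C, confirming all the steam condensed.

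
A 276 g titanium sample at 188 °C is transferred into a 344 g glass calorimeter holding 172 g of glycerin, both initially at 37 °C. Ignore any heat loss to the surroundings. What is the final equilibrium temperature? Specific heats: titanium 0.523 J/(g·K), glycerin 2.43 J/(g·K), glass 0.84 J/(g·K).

With ΣQ=0 the equilibrium temperature is the m·c-weighted mean:
T_f = (144.35·188 + 417.96·37 + 288.96·37) / (144.35 + 417.96 + 288.96)
    = 53293 / 851.27 ≈ 62.60 °C

T_f ≈ 62.6 °C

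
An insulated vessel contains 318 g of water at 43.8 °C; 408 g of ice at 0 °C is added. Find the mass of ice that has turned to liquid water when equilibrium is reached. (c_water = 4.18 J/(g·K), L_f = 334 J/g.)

m_melted ≈ 174 g

Cooling the water to 0 °C releases 318·4.18·43.8 = 58221 J.
Fully melting the ice requires m_ice L_f = 408·334 = 136272 J.
That's not enough to melt it all — equilibrium is at 0 °C with ice remaining.
m_melt = 58221 / L_f = 174.3 g.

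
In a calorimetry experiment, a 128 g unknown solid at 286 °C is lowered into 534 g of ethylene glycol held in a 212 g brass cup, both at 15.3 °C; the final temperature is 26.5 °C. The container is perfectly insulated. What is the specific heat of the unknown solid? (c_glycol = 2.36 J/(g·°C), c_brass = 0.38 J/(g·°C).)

Net heat exchanged in the isolated system is zero:
128×c×(26.5 − 286) + 534×2.36×(26.5 − 15.3) + 212×0.38×(26.5 − 15.3) = 0
-33216 c = -15017
c = -15017/-33216 ≈ 0.4521 J/(g·°C)

c ≈ 0.452 J/(g·°C)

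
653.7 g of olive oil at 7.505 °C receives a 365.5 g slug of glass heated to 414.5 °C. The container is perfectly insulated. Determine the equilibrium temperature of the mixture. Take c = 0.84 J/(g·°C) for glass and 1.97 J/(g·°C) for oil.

T_f ≈ 85.9 °C

T_f = Σ m_i c_i T_i / Σ m_i c_i:
T_f = (307.02·414.5 + 1287.8·7.505) / (307.02 + 1287.8)
    = 136925 / 1594.8 ≈ 85.86 °C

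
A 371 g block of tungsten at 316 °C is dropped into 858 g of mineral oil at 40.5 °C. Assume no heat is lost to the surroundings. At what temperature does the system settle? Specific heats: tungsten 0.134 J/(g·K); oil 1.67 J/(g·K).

Set heat shed by the hot body equal to heat absorbed by the cold body:
371*0.134*(316 − T) = 858*1.67*(T − 40.5)
49.71(316 − T) = 1432.9(T − 40.5)
1482.6 T = 73740  ⇒  T ≈ 49.74 °C

T_f ≈ 49.7 °C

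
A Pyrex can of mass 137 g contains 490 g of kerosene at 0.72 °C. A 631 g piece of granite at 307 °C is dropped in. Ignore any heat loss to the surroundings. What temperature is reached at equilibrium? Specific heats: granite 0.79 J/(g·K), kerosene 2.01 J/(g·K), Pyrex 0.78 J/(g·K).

Setting the total heat transfer to zero:
631×0.79×(T − 307) + 490×2.01×(T − 0.72) + 137×0.78×(T − 0.72) = 0
498.49(T − 307) + 984.9(T − 0.72) + 106.86(T − 0.72) = 0
1590.2 T = 153822
T ≈ 96.73 °C

T_f ≈ 96.7 °C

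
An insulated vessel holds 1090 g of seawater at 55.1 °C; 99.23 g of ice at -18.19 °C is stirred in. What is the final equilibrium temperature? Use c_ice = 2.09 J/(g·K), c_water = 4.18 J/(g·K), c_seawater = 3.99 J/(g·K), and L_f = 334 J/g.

Taking heat into each body as positive, Σ m c ΔT = 0:
ice -18.19→0 °C: 99.23·2.09·18.19 = 3772.4
  latent heat to melt: 99.23·334 = 33143
  warm the meltwater: 414.78 T
  seawater cools: 1090·3.99·(T − 55.1) = 4349.1(T − 55.1)
4763.9 T = 239635 − 36915 = 202720
T ≈ 42.55 °C. Since T > 0 °C, the all-ice-melts assumption holds.

T_f ≈ 42.6 °C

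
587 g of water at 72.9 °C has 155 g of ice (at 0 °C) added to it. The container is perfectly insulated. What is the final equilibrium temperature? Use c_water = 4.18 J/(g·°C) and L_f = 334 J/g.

Heat gained plus heat lost sum to zero:
latent heat to melt: 155·334 = 51770; warm the meltwater: 647.9 T; water: 2453.7(T − 72.9)
3101.6 T = 178872 − 51770 = 127102
T ≈ 40.98 °C (positive, so assuming full melt was valid).

T_f ≈ 41.0 °C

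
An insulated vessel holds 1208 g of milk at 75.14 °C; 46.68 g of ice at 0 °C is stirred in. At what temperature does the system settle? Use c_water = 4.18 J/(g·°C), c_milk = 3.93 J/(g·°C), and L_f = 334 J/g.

T_f ≈ 69.0 °C

Setting the total heat transfer to zero:
fusion: m_ice L_f = 46.68×334 = 15591
  warm the meltwater: 195.12 T
  milk cools: 1208×3.93×(T − 75.14) = 4747.4(T − 75.14)
4942.6 T = 356723 − 15591 = 341132
T ≈ 69.02 °C. Since T > 0 °C, the all-ice-melts assumption holds.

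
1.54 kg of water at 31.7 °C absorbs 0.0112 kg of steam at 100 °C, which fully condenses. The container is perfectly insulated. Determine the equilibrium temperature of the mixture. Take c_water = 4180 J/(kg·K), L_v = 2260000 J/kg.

Let T be the final temperature. ΣQ_i = 0:
latent heat released on condensation: 0.0112×2260000 = 25312; condensed water 100 °C→T: 46.82(T − 100); original water: 6437.2(T − 31.7)
6484 T = 25312 + 4681.6 + 204059 = 234053
T ≈ 36.10 °C, under the boiling point, so the assumption holds.

T_f ≈ 36.1 °C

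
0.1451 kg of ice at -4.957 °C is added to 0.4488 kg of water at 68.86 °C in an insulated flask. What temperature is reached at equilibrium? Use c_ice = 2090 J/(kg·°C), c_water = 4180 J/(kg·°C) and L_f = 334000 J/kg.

T_f ≈ 31.9 °C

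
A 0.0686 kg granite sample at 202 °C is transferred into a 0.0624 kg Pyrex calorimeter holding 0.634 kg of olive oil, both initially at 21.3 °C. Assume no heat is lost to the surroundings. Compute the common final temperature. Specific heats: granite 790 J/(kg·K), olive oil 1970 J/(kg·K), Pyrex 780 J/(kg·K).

Taking heat into each body as positive, Σ m c ΔT = 0:
0.0686*790*(T − 202) + 0.634*1970*(T − 21.3) + 0.0624*780*(T − 21.3) = 0
54.19(T − 202) + 1249(T − 21.3) + 48.67(T − 21.3) = 0
1351.8 T = 38587
T = 38587/1351.8 ≈ 28.54 °C

T_f ≈ 28.5 °C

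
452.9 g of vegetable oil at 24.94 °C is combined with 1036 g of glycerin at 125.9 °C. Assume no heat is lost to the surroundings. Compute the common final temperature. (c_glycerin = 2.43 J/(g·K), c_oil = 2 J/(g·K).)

T_f ≈ 99.2 °C

Setting the total heat transfer to zero:
1036×2.43×(T − 125.9) + 452.9×2×(T − 24.94) = 0
3423.3 T = 339541
T ≈ 99.19 °C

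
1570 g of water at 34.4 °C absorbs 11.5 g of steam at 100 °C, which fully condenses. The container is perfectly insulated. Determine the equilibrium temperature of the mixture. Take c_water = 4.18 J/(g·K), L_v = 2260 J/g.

Sum of m c ΔT and latent-heat terms is zero:
steam→water at 100 °C releases m L_v = 11.5×2260 = 25990
  condensed water 100 °C→T: 48.07(T − 100)
  original water: 6562.6(T − 34.4)
6610.7 T = 25990 + 4807 + 225753 = 256550
T ≈ 38.81 °C — below 100 °C, confirming all the steam condensed.

T_f ≈ 38.8 °C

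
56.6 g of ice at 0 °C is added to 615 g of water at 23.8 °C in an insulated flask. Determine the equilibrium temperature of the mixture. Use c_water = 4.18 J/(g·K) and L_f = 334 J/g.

Sum of m c ΔT and latent-heat terms is zero:
melt ice: 56.6·334 = 18904
  warm the meltwater: 236.59 T
  water: 2570.7(T − 23.8)
2807.3 T = 61183 − 18904 = 42278
T ≈ 15.06 °C — above 0 °C, consistent with complete melting.

T_f ≈ 15.1 °C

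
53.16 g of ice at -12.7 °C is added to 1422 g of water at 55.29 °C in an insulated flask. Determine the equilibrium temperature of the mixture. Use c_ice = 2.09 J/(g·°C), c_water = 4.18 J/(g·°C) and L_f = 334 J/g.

Taking heat into each body as positive, Σ m c ΔT = 0:
ice -12.7→0 °C: 53.16×2.09×12.7 = 1411
  fusion: m_ice L_f = 53.16×334 = 17755
  meltwater 0→T: 53.16×4.18×T = 222.21 T
  water: 5944(T − 55.29)
6166.2 T = 328642 − 19166 = 309475
T ≈ 50.19 °C — above 0 °C, consistent with complete melting.

T_f ≈ 50.2 °C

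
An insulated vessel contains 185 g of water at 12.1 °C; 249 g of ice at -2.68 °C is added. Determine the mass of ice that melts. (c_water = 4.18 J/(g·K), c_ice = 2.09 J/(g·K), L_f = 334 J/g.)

m_melted ≈ 23.8 g

Heat available from the water dropping to 0 °C: 185·4.18·12.1 = 9356.9 J.
Of that, 249·2.09·2.68 = 1394.7 J goes to bring the ice to 0 °C, leaving 7962.2 J.
To melt every bit of ice: 249·334 = 83166 J.
Since 7962.2 < 83166 J, not all the ice melts; equilibrium is at 0 °C.
m_melt = 7962.2 / L_f = 23.84 g.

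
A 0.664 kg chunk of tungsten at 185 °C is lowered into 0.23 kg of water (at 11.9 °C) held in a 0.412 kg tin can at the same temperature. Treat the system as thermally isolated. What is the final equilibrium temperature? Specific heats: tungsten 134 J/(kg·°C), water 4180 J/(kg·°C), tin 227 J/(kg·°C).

T_f ≈ 25.4 °C

T_f = Σ m_i c_i T_i / Σ m_i c_i:
T_f = (88.98·185 + 961.4·11.9 + 93.52·11.9) / (88.98 + 961.4 + 93.52)
    = 29014 / 1143.9 ≈ 25.36 °C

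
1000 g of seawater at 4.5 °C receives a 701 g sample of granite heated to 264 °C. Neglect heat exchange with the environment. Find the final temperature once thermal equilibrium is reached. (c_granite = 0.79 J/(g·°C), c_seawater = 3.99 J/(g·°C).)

Set heat shed by the hot body equal to heat absorbed by the cold body:
701*0.79*(264 − T) = 1000*3.99*(T − 4.5)
553.79(264 − T) = 3990(T − 4.5)
4543.8 T = 164156  ⇒  T ≈ 36.13 °C

T_f ≈ 36.1 °C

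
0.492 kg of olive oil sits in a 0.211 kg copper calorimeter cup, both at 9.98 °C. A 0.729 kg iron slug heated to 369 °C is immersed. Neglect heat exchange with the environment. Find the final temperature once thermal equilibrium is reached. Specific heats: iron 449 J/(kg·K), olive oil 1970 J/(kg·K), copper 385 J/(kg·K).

T_f ≈ 95.3 °C

Net heat exchanged in the isolated system is zero:
0.729·449·(T − 369) + 0.492·1970·(T − 9.98) + 0.211·385·(T − 9.98) = 0
327.32(T − 369) + 969.24(T − 9.98) + 81.23(T − 9.98) = 0
(327.32 + 969.24 + 81.23) T = 327.32·369 + 969.24·9.98 + 81.23·9.98
T = 131265 / 1377.8 = 95.3 °C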